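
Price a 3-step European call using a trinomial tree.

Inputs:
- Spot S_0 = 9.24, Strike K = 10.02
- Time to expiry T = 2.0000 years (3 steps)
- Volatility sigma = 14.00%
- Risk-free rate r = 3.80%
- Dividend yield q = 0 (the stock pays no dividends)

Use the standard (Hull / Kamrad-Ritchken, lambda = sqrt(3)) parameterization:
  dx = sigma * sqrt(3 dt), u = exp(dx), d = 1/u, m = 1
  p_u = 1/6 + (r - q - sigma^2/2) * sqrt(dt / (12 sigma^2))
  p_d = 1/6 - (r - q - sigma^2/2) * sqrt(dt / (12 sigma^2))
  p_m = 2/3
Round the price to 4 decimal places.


dt = T/N = 0.666667; dx = sigma*sqrt(3*dt) = 0.197990
u = exp(dx) = 1.218950; d = 1/u = 0.820378
p_u = 0.214144, p_m = 0.666667, p_d = 0.119189
Discount per step: exp(-r*dt) = 0.974985
Stock lattice S(k, j) with j the centered position index:
  k=0: S(0,+0) = 9.2400
  k=1: S(1,-1) = 7.5803; S(1,+0) = 9.2400; S(1,+1) = 11.2631
  k=2: S(2,-2) = 6.2187; S(2,-1) = 7.5803; S(2,+0) = 9.2400; S(2,+1) = 11.2631; S(2,+2) = 13.7292
  k=3: S(3,-3) = 5.1017; S(3,-2) = 6.2187; S(3,-1) = 7.5803; S(3,+0) = 9.2400; S(3,+1) = 11.2631; S(3,+2) = 13.7292; S(3,+3) = 16.7352
Terminal payoffs V(N, j) = max(S_T - K, 0):
  V(3,-3) = 0.000000; V(3,-2) = 0.000000; V(3,-1) = 0.000000; V(3,+0) = 0.000000; V(3,+1) = 1.243099; V(3,+2) = 3.709155; V(3,+3) = 6.715155
Backward induction: V(k, j) = exp(-r*dt) * [p_u * V(k+1, j+1) + p_m * V(k+1, j) + p_d * V(k+1, j-1)]
  V(2,-2) = exp(-r*dt) * [p_u*0.000000 + p_m*0.000000 + p_d*0.000000] = 0.000000
  V(2,-1) = exp(-r*dt) * [p_u*0.000000 + p_m*0.000000 + p_d*0.000000] = 0.000000
  V(2,+0) = exp(-r*dt) * [p_u*1.243099 + p_m*0.000000 + p_d*0.000000] = 0.259543
  V(2,+1) = exp(-r*dt) * [p_u*3.709155 + p_m*1.243099 + p_d*0.000000] = 1.582425
  V(2,+2) = exp(-r*dt) * [p_u*6.715155 + p_m*3.709155 + p_d*1.243099] = 3.957408
  V(1,-1) = exp(-r*dt) * [p_u*0.259543 + p_m*0.000000 + p_d*0.000000] = 0.054189
  V(1,+0) = exp(-r*dt) * [p_u*1.582425 + p_m*0.259543 + p_d*0.000000] = 0.499090
  V(1,+1) = exp(-r*dt) * [p_u*3.957408 + p_m*1.582425 + p_d*0.259543] = 1.884977
  V(0,+0) = exp(-r*dt) * [p_u*1.884977 + p_m*0.499090 + p_d*0.054189] = 0.724259

Answer: Price = V(0,0) = 0.7243


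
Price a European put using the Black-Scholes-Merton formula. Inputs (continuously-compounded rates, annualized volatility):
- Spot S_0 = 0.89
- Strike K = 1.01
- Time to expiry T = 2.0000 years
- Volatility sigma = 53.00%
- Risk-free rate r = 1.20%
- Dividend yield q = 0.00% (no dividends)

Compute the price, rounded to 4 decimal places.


d1 = (ln(S/K) + (r - q + 0.5*sigma^2) * T) / (sigma * sqrt(T)) = 0.23803596
d2 = d1 - sigma * sqrt(T) = -0.51149723
exp(-rT) = 0.97628571; exp(-qT) = 1.00000000
P = K * exp(-rT) * N(-d2) - S_0 * exp(-qT) * N(-d1)
N(-d1) = 0.40592660; N(-d2) = 0.69549854
P = 1.0100 * 0.97628571 * 0.69549854 - 0.8900 * 1.00000000 * 0.40592660 = 0.3245

Answer: Price = 0.3245


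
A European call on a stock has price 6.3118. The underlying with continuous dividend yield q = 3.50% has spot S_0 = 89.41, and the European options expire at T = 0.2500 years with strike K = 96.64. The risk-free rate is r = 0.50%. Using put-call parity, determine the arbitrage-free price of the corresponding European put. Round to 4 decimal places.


Put-call parity: C - P = S_0 * exp(-qT) - K * exp(-rT).
S_0 * exp(-qT) = 89.4100 * 0.99128817 = 88.63107527
K * exp(-rT) = 96.6400 * 0.99875078 = 96.51927547
P = C - S*exp(-qT) + K*exp(-rT)
P = 6.3118 - 88.63107527 + 96.51927547 = 14.2000

Answer: Put price = 14.2000


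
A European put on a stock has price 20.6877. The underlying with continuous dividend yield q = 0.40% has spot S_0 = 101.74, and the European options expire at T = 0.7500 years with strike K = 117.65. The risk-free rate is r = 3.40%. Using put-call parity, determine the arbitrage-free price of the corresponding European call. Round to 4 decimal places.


Answer: Call price = 7.4351

Derivation:
Put-call parity: C - P = S_0 * exp(-qT) - K * exp(-rT).
S_0 * exp(-qT) = 101.7400 * 0.99700450 = 101.43523737
K * exp(-rT) = 117.6500 * 0.97482238 = 114.68785289
C = P + S*exp(-qT) - K*exp(-rT)
C = 20.6877 + 101.43523737 - 114.68785289 = 7.4351


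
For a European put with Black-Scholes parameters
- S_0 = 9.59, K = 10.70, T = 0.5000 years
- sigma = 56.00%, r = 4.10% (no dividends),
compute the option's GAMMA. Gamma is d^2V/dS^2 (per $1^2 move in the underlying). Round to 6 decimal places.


d1 = -0.0268267539; d2 = -0.4228065514
phi(d1) = 0.3987987519; exp(-qT) = 1.0000000000; exp(-rT) = 0.9797086965
Gamma = exp(-qT) * phi(d1) / (S * sigma * sqrt(T)) = 1.0000000000 * 0.3987987519 / (9.5900 * 0.5600 * 0.7071067812) = 0.105018

Answer: Gamma = 0.105018


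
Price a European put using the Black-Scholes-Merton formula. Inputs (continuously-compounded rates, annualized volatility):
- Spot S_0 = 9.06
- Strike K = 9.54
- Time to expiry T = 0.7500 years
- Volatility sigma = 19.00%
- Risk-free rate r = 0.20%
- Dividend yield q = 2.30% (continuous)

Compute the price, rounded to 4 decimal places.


Answer: Price = 0.9644

Derivation:
d1 = (ln(S/K) + (r - q + 0.5*sigma^2) * T) / (sigma * sqrt(T)) = -0.32718662
d2 = d1 - sigma * sqrt(T) = -0.49173144
exp(-rT) = 0.99850112; exp(-qT) = 0.98289793
P = K * exp(-rT) * N(-d2) - S_0 * exp(-qT) * N(-d1)
N(-d1) = 0.62823663; N(-d2) = 0.68854540
P = 9.5400 * 0.99850112 * 0.68854540 - 9.0600 * 0.98289793 * 0.62823663 = 0.9644


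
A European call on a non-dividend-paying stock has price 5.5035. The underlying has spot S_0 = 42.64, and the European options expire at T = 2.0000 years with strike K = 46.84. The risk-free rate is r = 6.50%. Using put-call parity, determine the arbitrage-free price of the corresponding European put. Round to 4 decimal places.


Answer: Put price = 3.9935

Derivation:
Put-call parity: C - P = S_0 * exp(-qT) - K * exp(-rT).
S_0 * exp(-qT) = 42.6400 * 1.00000000 = 42.64000000
K * exp(-rT) = 46.8400 * 0.87809543 = 41.12998998
P = C - S*exp(-qT) + K*exp(-rT)
P = 5.5035 - 42.64000000 + 41.12998998 = 3.9935


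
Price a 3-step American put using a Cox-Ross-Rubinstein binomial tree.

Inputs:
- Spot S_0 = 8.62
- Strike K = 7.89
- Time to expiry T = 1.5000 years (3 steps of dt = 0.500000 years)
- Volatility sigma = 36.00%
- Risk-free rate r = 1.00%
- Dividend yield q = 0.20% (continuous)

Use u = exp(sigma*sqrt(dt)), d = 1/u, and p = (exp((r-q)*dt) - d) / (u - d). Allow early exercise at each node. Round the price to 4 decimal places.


dt = T/N = 0.500000
u = exp(sigma*sqrt(dt)) = 1.289892; d = 1/u = 0.775259
p = (exp((r-q)*dt) - d) / (u - d) = 0.444490
Discount per step: exp(-r*dt) = 0.995012
Stock lattice S(k, i) with i counting down-moves:
  k=0: S(0,0) = 8.6200
  k=1: S(1,0) = 11.1189; S(1,1) = 6.6827
  k=2: S(2,0) = 14.3421; S(2,1) = 8.6200; S(2,2) = 5.1808
  k=3: S(3,0) = 18.4998; S(3,1) = 11.1189; S(3,2) = 6.6827; S(3,3) = 4.0165
Terminal payoffs V(N, i) = max(K - S_T, 0):
  V(3,0) = 0.000000; V(3,1) = 0.000000; V(3,2) = 1.207270; V(3,3) = 3.873504
Backward induction: V(k, i) = exp(-r*dt) * [p * V(k+1, i) + (1-p) * V(k+1, i+1)]; then take max(V_cont, immediate exercise) for American.
  V(2,0) = exp(-r*dt) * [p*0.000000 + (1-p)*0.000000] = 0.000000; exercise = 0.000000; V(2,0) = max -> 0.000000
  V(2,1) = exp(-r*dt) * [p*0.000000 + (1-p)*1.207270] = 0.667306; exercise = 0.000000; V(2,1) = max -> 0.667306
  V(2,2) = exp(-r*dt) * [p*1.207270 + (1-p)*3.873504] = 2.674982; exercise = 2.709155; V(2,2) = max -> 2.709155
  V(1,0) = exp(-r*dt) * [p*0.000000 + (1-p)*0.667306] = 0.368846; exercise = 0.000000; V(1,0) = max -> 0.368846
  V(1,1) = exp(-r*dt) * [p*0.667306 + (1-p)*2.709155] = 1.792588; exercise = 1.207270; V(1,1) = max -> 1.792588
  V(0,0) = exp(-r*dt) * [p*0.368846 + (1-p)*1.792588] = 1.153965; exercise = 0.000000; V(0,0) = max -> 1.153965

Answer: Price = V(0,0) = 1.1540


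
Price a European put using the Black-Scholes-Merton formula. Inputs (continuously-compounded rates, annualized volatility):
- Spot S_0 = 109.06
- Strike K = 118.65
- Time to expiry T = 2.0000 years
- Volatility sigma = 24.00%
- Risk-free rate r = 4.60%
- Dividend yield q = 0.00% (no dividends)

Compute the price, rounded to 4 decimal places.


Answer: Price = 14.2246

Derivation:
d1 = (ln(S/K) + (r - q + 0.5*sigma^2) * T) / (sigma * sqrt(T)) = 0.19245150
d2 = d1 - sigma * sqrt(T) = -0.14695975
exp(-rT) = 0.91210515; exp(-qT) = 1.00000000
P = K * exp(-rT) * N(-d2) - S_0 * exp(-qT) * N(-d1)
N(-d1) = 0.42369428; N(-d2) = 0.55841811
P = 118.6500 * 0.91210515 * 0.55841811 - 109.0600 * 1.00000000 * 0.42369428 = 14.2246


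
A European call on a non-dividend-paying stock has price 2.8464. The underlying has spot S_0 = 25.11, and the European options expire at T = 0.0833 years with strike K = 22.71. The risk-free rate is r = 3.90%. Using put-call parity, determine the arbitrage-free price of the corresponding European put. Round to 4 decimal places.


Answer: Put price = 0.3727

Derivation:
Put-call parity: C - P = S_0 * exp(-qT) - K * exp(-rT).
S_0 * exp(-qT) = 25.1100 * 1.00000000 = 25.11000000
K * exp(-rT) = 22.7100 * 0.99675657 = 22.63634173
P = C - S*exp(-qT) + K*exp(-rT)
P = 2.8464 - 25.11000000 + 22.63634173 = 0.3727


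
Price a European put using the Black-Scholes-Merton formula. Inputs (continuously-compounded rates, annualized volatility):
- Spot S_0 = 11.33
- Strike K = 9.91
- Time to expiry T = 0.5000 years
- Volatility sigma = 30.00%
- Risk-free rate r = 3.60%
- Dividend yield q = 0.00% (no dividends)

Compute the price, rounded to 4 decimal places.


Answer: Price = 0.3087

Derivation:
d1 = (ln(S/K) + (r - q + 0.5*sigma^2) * T) / (sigma * sqrt(T)) = 0.82217534
d2 = d1 - sigma * sqrt(T) = 0.61004330
exp(-rT) = 0.98216103; exp(-qT) = 1.00000000
P = K * exp(-rT) * N(-d2) - S_0 * exp(-qT) * N(-d1)
N(-d1) = 0.20548856; N(-d2) = 0.27091656
P = 9.9100 * 0.98216103 * 0.27091656 - 11.3300 * 1.00000000 * 0.20548856 = 0.3087


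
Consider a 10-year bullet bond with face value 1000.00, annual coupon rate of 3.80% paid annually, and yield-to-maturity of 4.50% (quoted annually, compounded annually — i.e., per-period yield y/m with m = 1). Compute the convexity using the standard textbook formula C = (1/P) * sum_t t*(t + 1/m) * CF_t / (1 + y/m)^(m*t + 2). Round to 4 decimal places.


Answer: Convexity = 80.2407

Derivation:
Coupon per period c = face * coupon_rate / m = 38.000000
Periods per year m = 1; per-period yield y/m = 0.045000
Number of cashflows N = 10
Cashflows (t years, CF_t, discount factor 1/(1+y/m)^(m*t), PV):
  t = 1.0000: CF_t = 38.000000, DF = 0.956938, PV = 36.363636
  t = 2.0000: CF_t = 38.000000, DF = 0.915730, PV = 34.797738
  t = 3.0000: CF_t = 38.000000, DF = 0.876297, PV = 33.299271
  t = 4.0000: CF_t = 38.000000, DF = 0.838561, PV = 31.865331
  t = 5.0000: CF_t = 38.000000, DF = 0.802451, PV = 30.493140
  t = 6.0000: CF_t = 38.000000, DF = 0.767896, PV = 29.180038
  t = 7.0000: CF_t = 38.000000, DF = 0.734828, PV = 27.923481
  t = 8.0000: CF_t = 38.000000, DF = 0.703185, PV = 26.721035
  t = 9.0000: CF_t = 38.000000, DF = 0.672904, PV = 25.570368
  t = 10.0000: CF_t = 1038.000000, DF = 0.643928, PV = 668.396934
Price P = sum_t PV_t = 944.610973
Convexity numerator sum_t t*(t + 1/m) * CF_t / (1+y/m)^(m*t + 2):
  t = 1.0000: term = 66.598542
  t = 2.0000: term = 191.191986
  t = 3.0000: term = 365.917677
  t = 4.0000: term = 583.600761
  t = 5.0000: term = 837.704442
  t = 6.0000: term = 1122.283463
  t = 7.0000: term = 1431.940622
  t = 8.0000: term = 1761.786138
  t = 9.0000: term = 2107.399687
  t = 10.0000: term = 67327.820090
Convexity = (1/P) * sum = 75796.243408 / 944.610973 = 80.240698


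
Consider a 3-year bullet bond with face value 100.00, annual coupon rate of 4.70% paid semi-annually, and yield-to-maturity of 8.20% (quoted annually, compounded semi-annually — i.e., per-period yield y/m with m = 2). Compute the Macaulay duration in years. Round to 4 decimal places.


Coupon per period c = face * coupon_rate / m = 2.350000
Periods per year m = 2; per-period yield y/m = 0.041000
Number of cashflows N = 6
Cashflows (t years, CF_t, discount factor 1/(1+y/m)^(m*t), PV):
  t = 0.5000: CF_t = 2.350000, DF = 0.960615, PV = 2.257445
  t = 1.0000: CF_t = 2.350000, DF = 0.922781, PV = 2.168535
  t = 1.5000: CF_t = 2.350000, DF = 0.886437, PV = 2.083127
  t = 2.0000: CF_t = 2.350000, DF = 0.851524, PV = 2.001082
  t = 2.5000: CF_t = 2.350000, DF = 0.817987, PV = 1.922269
  t = 3.0000: CF_t = 102.350000, DF = 0.785770, PV = 80.423593
Price P = sum_t PV_t = 90.856050
Macaulay numerator sum_t t * PV_t:
  t * PV_t at t = 0.5000: 1.128722
  t * PV_t at t = 1.0000: 2.168535
  t * PV_t at t = 1.5000: 3.124690
  t * PV_t at t = 2.0000: 4.002165
  t * PV_t at t = 2.5000: 4.805673
  t * PV_t at t = 3.0000: 241.270778
Macaulay duration D = (sum_t t * PV_t) / P = 256.500563 / 90.856050 = 2.823153

Answer: Macaulay duration = 2.8232 years


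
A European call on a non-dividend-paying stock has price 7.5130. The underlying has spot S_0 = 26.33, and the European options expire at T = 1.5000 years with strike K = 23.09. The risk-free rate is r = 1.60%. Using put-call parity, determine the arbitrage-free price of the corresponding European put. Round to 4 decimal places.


Put-call parity: C - P = S_0 * exp(-qT) - K * exp(-rT).
S_0 * exp(-qT) = 26.3300 * 1.00000000 = 26.33000000
K * exp(-rT) = 23.0900 * 0.97628571 = 22.54243704
P = C - S*exp(-qT) + K*exp(-rT)
P = 7.5130 - 26.33000000 + 22.54243704 = 3.7254

Answer: Put price = 3.7254


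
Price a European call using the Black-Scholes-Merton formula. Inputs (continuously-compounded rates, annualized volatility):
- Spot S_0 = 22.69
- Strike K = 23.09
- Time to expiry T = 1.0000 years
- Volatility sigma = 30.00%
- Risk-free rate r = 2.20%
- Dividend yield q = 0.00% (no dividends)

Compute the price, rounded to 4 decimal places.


d1 = (ln(S/K) + (r - q + 0.5*sigma^2) * T) / (sigma * sqrt(T)) = 0.16508225
d2 = d1 - sigma * sqrt(T) = -0.13491775
exp(-rT) = 0.97824024; exp(-qT) = 1.00000000
C = S_0 * exp(-qT) * N(d1) - K * exp(-rT) * N(d2)
N(d1) = 0.56556038; N(d2) = 0.44633845
C = 22.6900 * 1.00000000 * 0.56556038 - 23.0900 * 0.97824024 * 0.44633845 = 2.7509

Answer: Price = 2.7509


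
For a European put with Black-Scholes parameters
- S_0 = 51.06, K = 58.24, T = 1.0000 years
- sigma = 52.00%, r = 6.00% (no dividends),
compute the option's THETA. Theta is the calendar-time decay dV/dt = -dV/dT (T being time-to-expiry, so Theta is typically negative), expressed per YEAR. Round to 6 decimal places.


d1 = 0.1223634768; d2 = -0.3976365232
phi(d1) = 0.3959667866; exp(-qT) = 1.0000000000; exp(-rT) = 0.9417645336
Theta = -S*exp(-qT)*phi(d1)*sigma/(2*sqrt(T)) + r*K*exp(-rT)*N(-d2) - q*S*exp(-qT)*N(-d1)
N(-d1) = 0.4513055812; N(-d2) = 0.6545509329; sqrt(T) = 1.0000000000
Term 1 = -51.0600 * 1.0000000000 * 0.3959667866 * 0.5200 / (2 * 1.0000000000) = -5.2566966722
Term 2 = 0.0600 * 58.2400 * 0.9417645336 * 0.6545509329 = 2.1540629652
Term 3 = 0 (no dividend yield, q = 0)
Theta = -5.2566966722 + (2.1540629652) + (0.0000000000) = -3.102634

Answer: Theta = -3.102634


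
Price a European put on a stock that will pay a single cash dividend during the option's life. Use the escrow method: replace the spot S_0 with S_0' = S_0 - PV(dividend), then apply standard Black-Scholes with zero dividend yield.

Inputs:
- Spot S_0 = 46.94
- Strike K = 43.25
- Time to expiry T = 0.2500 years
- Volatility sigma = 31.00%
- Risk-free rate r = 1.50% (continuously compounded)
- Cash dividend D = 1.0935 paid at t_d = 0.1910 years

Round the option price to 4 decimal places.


PV(D) = D * exp(-r * t_d) = 1.0935 * 0.99713910 = 1.09037161
S_0' = S_0 - PV(D) = 46.9400 - 1.09037161 = 45.84962839
d1 = (ln(S_0'/K) + (r + sigma^2/2)*T) / (sigma*sqrt(T)) = 0.47827329
d2 = d1 - sigma*sqrt(T) = 0.32327329
exp(-rT) = 0.99625702
N(-d1) = 0.31622785; N(-d2) = 0.37324414
P = K * exp(-rT) * N(-d2) - S_0' * N(-d1) = 43.2500 * 0.99625702 * 0.37324414 - 45.84962839 * 0.31622785 = 1.5835

Answer: Price = 1.5835


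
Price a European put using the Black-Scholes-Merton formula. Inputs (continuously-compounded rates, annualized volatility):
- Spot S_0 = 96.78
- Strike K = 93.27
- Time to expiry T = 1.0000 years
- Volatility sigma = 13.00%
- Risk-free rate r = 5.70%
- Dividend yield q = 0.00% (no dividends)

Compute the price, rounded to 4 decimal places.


d1 = (ln(S/K) + (r - q + 0.5*sigma^2) * T) / (sigma * sqrt(T)) = 0.78762960
d2 = d1 - sigma * sqrt(T) = 0.65762960
exp(-rT) = 0.94459407; exp(-qT) = 1.00000000
P = K * exp(-rT) * N(-d2) - S_0 * exp(-qT) * N(-d1)
N(-d1) = 0.21545670; N(-d2) = 0.25538808
P = 93.2700 * 0.94459407 * 0.25538808 - 96.7800 * 1.00000000 * 0.21545670 = 1.6484

Answer: Price = 1.6484


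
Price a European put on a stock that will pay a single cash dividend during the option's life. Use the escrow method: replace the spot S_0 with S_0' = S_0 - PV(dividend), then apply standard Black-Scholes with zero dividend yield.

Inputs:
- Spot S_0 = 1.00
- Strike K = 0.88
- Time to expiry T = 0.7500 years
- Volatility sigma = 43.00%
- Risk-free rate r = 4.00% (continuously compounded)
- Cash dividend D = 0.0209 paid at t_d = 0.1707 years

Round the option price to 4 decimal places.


PV(D) = D * exp(-r * t_d) = 0.0209 * 0.99319526 = 0.02075778
S_0' = S_0 - PV(D) = 1.0000 - 0.02075778 = 0.97924222
d1 = (ln(S_0'/K) + (r + sigma^2/2)*T) / (sigma*sqrt(T)) = 0.55370474
d2 = d1 - sigma*sqrt(T) = 0.18131382
exp(-rT) = 0.97044553
N(-d1) = 0.28989047; N(-d2) = 0.42806063
P = K * exp(-rT) * N(-d2) - S_0' * N(-d1) = 0.8800 * 0.97044553 * 0.42806063 - 0.97924222 * 0.28989047 = 0.0817

Answer: Price = 0.0817


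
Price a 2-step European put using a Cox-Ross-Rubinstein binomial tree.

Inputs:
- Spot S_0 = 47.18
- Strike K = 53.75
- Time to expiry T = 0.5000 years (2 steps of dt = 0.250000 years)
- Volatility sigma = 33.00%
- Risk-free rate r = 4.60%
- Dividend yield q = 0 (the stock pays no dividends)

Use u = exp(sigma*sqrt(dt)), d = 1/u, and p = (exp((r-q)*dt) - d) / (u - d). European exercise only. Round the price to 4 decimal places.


Answer: Price = V(0,0) = 8.1771

Derivation:
dt = T/N = 0.250000
u = exp(sigma*sqrt(dt)) = 1.179393; d = 1/u = 0.847894
p = (exp((r-q)*dt) - d) / (u - d) = 0.493734
Discount per step: exp(-r*dt) = 0.988566
Stock lattice S(k, i) with i counting down-moves:
  k=0: S(0,0) = 47.1800
  k=1: S(1,0) = 55.6438; S(1,1) = 40.0036
  k=2: S(2,0) = 65.6259; S(2,1) = 47.1800; S(2,2) = 33.9188
Terminal payoffs V(N, i) = max(K - S_T, 0):
  V(2,0) = 0.000000; V(2,1) = 6.570000; V(2,2) = 19.831178
Backward induction: V(k, i) = exp(-r*dt) * [p * V(k+1, i) + (1-p) * V(k+1, i+1)].
  V(1,0) = exp(-r*dt) * [p*0.000000 + (1-p)*6.570000] = 3.288133
  V(1,1) = exp(-r*dt) * [p*6.570000 + (1-p)*19.831178] = 13.131791
  V(0,0) = exp(-r*dt) * [p*3.288133 + (1-p)*13.131791] = 8.177059


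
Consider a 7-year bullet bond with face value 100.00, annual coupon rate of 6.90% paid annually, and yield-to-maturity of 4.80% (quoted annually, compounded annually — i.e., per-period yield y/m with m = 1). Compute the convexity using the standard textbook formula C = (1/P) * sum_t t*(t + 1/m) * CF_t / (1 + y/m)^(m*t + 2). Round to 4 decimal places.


Answer: Convexity = 40.0026

Derivation:
Coupon per period c = face * coupon_rate / m = 6.900000
Periods per year m = 1; per-period yield y/m = 0.048000
Number of cashflows N = 7
Cashflows (t years, CF_t, discount factor 1/(1+y/m)^(m*t), PV):
  t = 1.0000: CF_t = 6.900000, DF = 0.954198, PV = 6.583969
  t = 2.0000: CF_t = 6.900000, DF = 0.910495, PV = 6.282414
  t = 3.0000: CF_t = 6.900000, DF = 0.868793, PV = 5.994669
  t = 4.0000: CF_t = 6.900000, DF = 0.829001, PV = 5.720104
  t = 5.0000: CF_t = 6.900000, DF = 0.791031, PV = 5.458115
  t = 6.0000: CF_t = 6.900000, DF = 0.754801, PV = 5.208125
  t = 7.0000: CF_t = 106.900000, DF = 0.720230, PV = 76.992554
Price P = sum_t PV_t = 112.239951
Convexity numerator sum_t t*(t + 1/m) * CF_t / (1+y/m)^(m*t + 2):
  t = 1.0000: term = 11.989339
  t = 2.0000: term = 34.320627
  t = 3.0000: term = 65.497379
  t = 4.0000: term = 104.162499
  t = 5.0000: term = 149.087546
  t = 6.0000: term = 199.162753
  t = 7.0000: term = 3925.673609
Convexity = (1/P) * sum = 4489.893752 / 112.239951 = 40.002635


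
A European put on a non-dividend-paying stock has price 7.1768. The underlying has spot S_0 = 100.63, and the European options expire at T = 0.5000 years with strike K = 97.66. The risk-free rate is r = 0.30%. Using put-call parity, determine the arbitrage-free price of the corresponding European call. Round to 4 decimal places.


Answer: Call price = 10.2932

Derivation:
Put-call parity: C - P = S_0 * exp(-qT) - K * exp(-rT).
S_0 * exp(-qT) = 100.6300 * 1.00000000 = 100.63000000
K * exp(-rT) = 97.6600 * 0.99850112 = 97.51361981
C = P + S*exp(-qT) - K*exp(-rT)
C = 7.1768 + 100.63000000 - 97.51361981 = 10.2932


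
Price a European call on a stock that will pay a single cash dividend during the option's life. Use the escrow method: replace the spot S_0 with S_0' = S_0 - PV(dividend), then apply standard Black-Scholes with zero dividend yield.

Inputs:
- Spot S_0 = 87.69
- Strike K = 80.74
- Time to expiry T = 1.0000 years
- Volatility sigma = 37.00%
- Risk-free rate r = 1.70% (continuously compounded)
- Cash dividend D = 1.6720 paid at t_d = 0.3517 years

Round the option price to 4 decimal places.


Answer: Price = 15.7452

Derivation:
PV(D) = D * exp(-r * t_d) = 1.6720 * 0.99403894 = 1.66203310
S_0' = S_0 - PV(D) = 87.6900 - 1.66203310 = 86.02796690
d1 = (ln(S_0'/K) + (r + sigma^2/2)*T) / (sigma*sqrt(T)) = 0.40240088
d2 = d1 - sigma*sqrt(T) = 0.03240088
exp(-rT) = 0.98314368
N(d1) = 0.65630549; N(d2) = 0.51292382
C = S_0' * N(d1) - K * exp(-rT) * N(d2) = 86.02796690 * 0.65630549 - 80.7400 * 0.98314368 * 0.51292382 = 15.7452


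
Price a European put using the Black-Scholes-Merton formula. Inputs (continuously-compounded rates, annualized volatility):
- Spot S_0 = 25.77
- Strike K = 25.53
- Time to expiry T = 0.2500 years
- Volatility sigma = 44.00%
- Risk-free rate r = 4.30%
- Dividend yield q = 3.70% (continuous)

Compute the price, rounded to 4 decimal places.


Answer: Price = 2.0892

Derivation:
d1 = (ln(S/K) + (r - q + 0.5*sigma^2) * T) / (sigma * sqrt(T)) = 0.15934906
d2 = d1 - sigma * sqrt(T) = -0.06065094
exp(-rT) = 0.98930757; exp(-qT) = 0.99079265
P = K * exp(-rT) * N(-d2) - S_0 * exp(-qT) * N(-d1)
N(-d1) = 0.43669693; N(-d2) = 0.52418140
P = 25.5300 * 0.98930757 * 0.52418140 - 25.7700 * 0.99079265 * 0.43669693 = 2.0892


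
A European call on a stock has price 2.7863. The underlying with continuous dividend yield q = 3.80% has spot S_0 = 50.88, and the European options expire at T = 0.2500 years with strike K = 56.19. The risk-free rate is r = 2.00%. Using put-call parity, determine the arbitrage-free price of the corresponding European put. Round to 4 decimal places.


Put-call parity: C - P = S_0 * exp(-qT) - K * exp(-rT).
S_0 * exp(-qT) = 50.8800 * 0.99054498 = 50.39892871
K * exp(-rT) = 56.1900 * 0.99501248 = 55.90975121
P = C - S*exp(-qT) + K*exp(-rT)
P = 2.7863 - 50.39892871 + 55.90975121 = 8.2971

Answer: Put price = 8.2971


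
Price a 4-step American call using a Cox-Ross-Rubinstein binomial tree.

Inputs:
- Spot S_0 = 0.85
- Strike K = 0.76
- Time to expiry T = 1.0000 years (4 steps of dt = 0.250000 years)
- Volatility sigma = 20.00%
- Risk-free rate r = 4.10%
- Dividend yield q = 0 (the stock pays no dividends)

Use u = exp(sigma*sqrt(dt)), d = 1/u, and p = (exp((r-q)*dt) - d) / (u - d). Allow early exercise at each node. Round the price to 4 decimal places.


Answer: Price = V(0,0) = 0.1435

Derivation:
dt = T/N = 0.250000
u = exp(sigma*sqrt(dt)) = 1.105171; d = 1/u = 0.904837
p = (exp((r-q)*dt) - d) / (u - d) = 0.526449
Discount per step: exp(-r*dt) = 0.989802
Stock lattice S(k, i) with i counting down-moves:
  k=0: S(0,0) = 0.8500
  k=1: S(1,0) = 0.9394; S(1,1) = 0.7691
  k=2: S(2,0) = 1.0382; S(2,1) = 0.8500; S(2,2) = 0.6959
  k=3: S(3,0) = 1.1474; S(3,1) = 0.9394; S(3,2) = 0.7691; S(3,3) = 0.6297
  k=4: S(4,0) = 1.2681; S(4,1) = 1.0382; S(4,2) = 0.8500; S(4,3) = 0.6959; S(4,4) = 0.5698
Terminal payoffs V(N, i) = max(S_T - K, 0):
  V(4,0) = 0.508051; V(4,1) = 0.278192; V(4,2) = 0.090000; V(4,3) = 0.000000; V(4,4) = 0.000000
Backward induction: V(k, i) = exp(-r*dt) * [p * V(k+1, i) + (1-p) * V(k+1, i+1)]; then take max(V_cont, immediate exercise) for American.
  V(3,0) = exp(-r*dt) * [p*0.508051 + (1-p)*0.278192] = 0.395130; exercise = 0.387380; V(3,0) = max -> 0.395130
  V(3,1) = exp(-r*dt) * [p*0.278192 + (1-p)*0.090000] = 0.187145; exercise = 0.179395; V(3,1) = max -> 0.187145
  V(3,2) = exp(-r*dt) * [p*0.090000 + (1-p)*0.000000] = 0.046897; exercise = 0.009112; V(3,2) = max -> 0.046897
  V(3,3) = exp(-r*dt) * [p*0.000000 + (1-p)*0.000000] = 0.000000; exercise = 0.000000; V(3,3) = max -> 0.000000
  V(2,0) = exp(-r*dt) * [p*0.395130 + (1-p)*0.187145] = 0.293614; exercise = 0.278192; V(2,0) = max -> 0.293614
  V(2,1) = exp(-r*dt) * [p*0.187145 + (1-p)*0.046897] = 0.119500; exercise = 0.090000; V(2,1) = max -> 0.119500
  V(2,2) = exp(-r*dt) * [p*0.046897 + (1-p)*0.000000] = 0.024437; exercise = 0.000000; V(2,2) = max -> 0.024437
  V(1,0) = exp(-r*dt) * [p*0.293614 + (1-p)*0.119500] = 0.209008; exercise = 0.179395; V(1,0) = max -> 0.209008
  V(1,1) = exp(-r*dt) * [p*0.119500 + (1-p)*0.024437] = 0.073723; exercise = 0.009112; V(1,1) = max -> 0.073723
  V(0,0) = exp(-r*dt) * [p*0.209008 + (1-p)*0.073723] = 0.143466; exercise = 0.090000; V(0,0) = max -> 0.143466


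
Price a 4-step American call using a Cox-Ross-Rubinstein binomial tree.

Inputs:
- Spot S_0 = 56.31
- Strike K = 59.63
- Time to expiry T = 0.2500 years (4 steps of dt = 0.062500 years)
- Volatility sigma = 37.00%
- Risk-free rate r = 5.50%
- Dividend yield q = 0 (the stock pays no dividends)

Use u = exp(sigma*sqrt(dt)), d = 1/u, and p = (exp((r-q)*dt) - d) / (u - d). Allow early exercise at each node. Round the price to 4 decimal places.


dt = T/N = 0.062500
u = exp(sigma*sqrt(dt)) = 1.096913; d = 1/u = 0.911649
p = (exp((r-q)*dt) - d) / (u - d) = 0.495478
Discount per step: exp(-r*dt) = 0.996568
Stock lattice S(k, i) with i counting down-moves:
  k=0: S(0,0) = 56.3100
  k=1: S(1,0) = 61.7672; S(1,1) = 51.3350
  k=2: S(2,0) = 67.7532; S(2,1) = 56.3100; S(2,2) = 46.7995
  k=3: S(3,0) = 74.3194; S(3,1) = 61.7672; S(3,2) = 51.3350; S(3,3) = 42.6647
  k=4: S(4,0) = 81.5219; S(4,1) = 67.7532; S(4,2) = 56.3100; S(4,3) = 46.7995; S(4,4) = 38.8953
Terminal payoffs V(N, i) = max(S_T - K, 0):
  V(4,0) = 21.891936; V(4,1) = 8.123230; V(4,2) = 0.000000; V(4,3) = 0.000000; V(4,4) = 0.000000
Backward induction: V(k, i) = exp(-r*dt) * [p * V(k+1, i) + (1-p) * V(k+1, i+1)]; then take max(V_cont, immediate exercise) for American.
  V(3,0) = exp(-r*dt) * [p*21.891936 + (1-p)*8.123230] = 14.894035; exercise = 14.689409; V(3,0) = max -> 14.894035
  V(3,1) = exp(-r*dt) * [p*8.123230 + (1-p)*0.000000] = 4.011070; exercise = 2.137179; V(3,1) = max -> 4.011070
  V(3,2) = exp(-r*dt) * [p*0.000000 + (1-p)*0.000000] = 0.000000; exercise = 0.000000; V(3,2) = max -> 0.000000
  V(3,3) = exp(-r*dt) * [p*0.000000 + (1-p)*0.000000] = 0.000000; exercise = 0.000000; V(3,3) = max -> 0.000000
  V(2,0) = exp(-r*dt) * [p*14.894035 + (1-p)*4.011070] = 9.371071; exercise = 8.123230; V(2,0) = max -> 9.371071
  V(2,1) = exp(-r*dt) * [p*4.011070 + (1-p)*0.000000] = 1.980577; exercise = 0.000000; V(2,1) = max -> 1.980577
  V(2,2) = exp(-r*dt) * [p*0.000000 + (1-p)*0.000000] = 0.000000; exercise = 0.000000; V(2,2) = max -> 0.000000
  V(1,0) = exp(-r*dt) * [p*9.371071 + (1-p)*1.980577] = 5.623042; exercise = 2.137179; V(1,0) = max -> 5.623042
  V(1,1) = exp(-r*dt) * [p*1.980577 + (1-p)*0.000000] = 0.977965; exercise = 0.000000; V(1,1) = max -> 0.977965
  V(0,0) = exp(-r*dt) * [p*5.623042 + (1-p)*0.977965] = 3.268245; exercise = 0.000000; V(0,0) = max -> 3.268245

Answer: Price = V(0,0) = 3.2682


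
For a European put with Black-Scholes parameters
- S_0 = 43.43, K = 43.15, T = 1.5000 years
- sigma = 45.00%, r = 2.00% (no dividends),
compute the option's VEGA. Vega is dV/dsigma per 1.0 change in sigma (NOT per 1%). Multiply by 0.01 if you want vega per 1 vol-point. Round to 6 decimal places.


d1 = 0.3417365316; d2 = -0.2093986605
phi(d1) = 0.3763143447; exp(-qT) = 1.0000000000; exp(-rT) = 0.9704455335
Vega = S * exp(-qT) * phi(d1) * sqrt(T) = 43.4300 * 1.0000000000 * 0.3763143447 * 1.2247448714 = 20.016412

Answer: Vega = 20.016412


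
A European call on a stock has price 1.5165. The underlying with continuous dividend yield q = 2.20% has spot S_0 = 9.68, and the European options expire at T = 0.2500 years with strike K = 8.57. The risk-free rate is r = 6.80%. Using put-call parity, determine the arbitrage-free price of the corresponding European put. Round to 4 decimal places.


Answer: Put price = 0.3151

Derivation:
Put-call parity: C - P = S_0 * exp(-qT) - K * exp(-rT).
S_0 * exp(-qT) = 9.6800 * 0.99451510 = 9.62690614
K * exp(-rT) = 8.5700 * 0.98314368 = 8.42554138
P = C - S*exp(-qT) + K*exp(-rT)
P = 1.5165 - 9.62690614 + 8.42554138 = 0.3151


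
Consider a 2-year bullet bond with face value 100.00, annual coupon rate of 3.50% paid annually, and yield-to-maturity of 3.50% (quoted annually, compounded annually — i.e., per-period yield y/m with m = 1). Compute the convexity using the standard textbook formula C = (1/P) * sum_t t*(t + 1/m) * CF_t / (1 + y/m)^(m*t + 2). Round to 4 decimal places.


Coupon per period c = face * coupon_rate / m = 3.500000
Periods per year m = 1; per-period yield y/m = 0.035000
Number of cashflows N = 2
Cashflows (t years, CF_t, discount factor 1/(1+y/m)^(m*t), PV):
  t = 1.0000: CF_t = 3.500000, DF = 0.966184, PV = 3.381643
  t = 2.0000: CF_t = 103.500000, DF = 0.933511, PV = 96.618357
Price P = sum_t PV_t = 100.000000
Convexity numerator sum_t t*(t + 1/m) * CF_t / (1+y/m)^(m*t + 2):
  t = 1.0000: term = 6.313599
  t = 2.0000: term = 541.165623
Convexity = (1/P) * sum = 547.479222 / 100.000000 = 5.474792

Answer: Convexity = 5.4748


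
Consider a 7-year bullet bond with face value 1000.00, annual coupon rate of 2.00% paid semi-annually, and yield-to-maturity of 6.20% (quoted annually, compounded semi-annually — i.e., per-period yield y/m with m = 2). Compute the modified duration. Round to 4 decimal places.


Answer: Modified duration = 6.2916

Derivation:
Coupon per period c = face * coupon_rate / m = 10.000000
Periods per year m = 2; per-period yield y/m = 0.031000
Number of cashflows N = 14
Cashflows (t years, CF_t, discount factor 1/(1+y/m)^(m*t), PV):
  t = 0.5000: CF_t = 10.000000, DF = 0.969932, PV = 9.699321
  t = 1.0000: CF_t = 10.000000, DF = 0.940768, PV = 9.407683
  t = 1.5000: CF_t = 10.000000, DF = 0.912481, PV = 9.124814
  t = 2.0000: CF_t = 10.000000, DF = 0.885045, PV = 8.850450
  t = 2.5000: CF_t = 10.000000, DF = 0.858434, PV = 8.584335
  t = 3.0000: CF_t = 10.000000, DF = 0.832622, PV = 8.326222
  t = 3.5000: CF_t = 10.000000, DF = 0.807587, PV = 8.075870
  t = 4.0000: CF_t = 10.000000, DF = 0.783305, PV = 7.833046
  t = 4.5000: CF_t = 10.000000, DF = 0.759752, PV = 7.597523
  t = 5.0000: CF_t = 10.000000, DF = 0.736908, PV = 7.369081
  t = 5.5000: CF_t = 10.000000, DF = 0.714751, PV = 7.147509
  t = 6.0000: CF_t = 10.000000, DF = 0.693260, PV = 6.932598
  t = 6.5000: CF_t = 10.000000, DF = 0.672415, PV = 6.724149
  t = 7.0000: CF_t = 1010.000000, DF = 0.652197, PV = 658.718802
Price P = sum_t PV_t = 764.391403
First compute Macaulay numerator sum_t t * PV_t:
  t * PV_t at t = 0.5000: 4.849661
  t * PV_t at t = 1.0000: 9.407683
  t * PV_t at t = 1.5000: 13.687220
  t * PV_t at t = 2.0000: 17.700899
  t * PV_t at t = 2.5000: 21.460838
  t * PV_t at t = 3.0000: 24.978667
  t * PV_t at t = 3.5000: 28.265547
  t * PV_t at t = 4.0000: 31.332184
  t * PV_t at t = 4.5000: 34.188853
  t * PV_t at t = 5.0000: 36.845406
  t * PV_t at t = 5.5000: 39.311297
  t * PV_t at t = 6.0000: 41.595588
  t * PV_t at t = 6.5000: 43.706971
  t * PV_t at t = 7.0000: 4611.031614
Macaulay duration D = 4958.362428 / 764.391403 = 6.486680
Modified duration = D / (1 + y/m) = 6.486680 / (1 + 0.031000) = 6.291639


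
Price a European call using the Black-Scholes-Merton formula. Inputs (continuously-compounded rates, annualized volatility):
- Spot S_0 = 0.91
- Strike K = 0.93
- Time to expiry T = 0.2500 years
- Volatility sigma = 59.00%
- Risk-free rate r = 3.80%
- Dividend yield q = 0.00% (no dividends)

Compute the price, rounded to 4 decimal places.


Answer: Price = 0.1019

Derivation:
d1 = (ln(S/K) + (r - q + 0.5*sigma^2) * T) / (sigma * sqrt(T)) = 0.10600852
d2 = d1 - sigma * sqrt(T) = -0.18899148
exp(-rT) = 0.99054498; exp(-qT) = 1.00000000
C = S_0 * exp(-qT) * N(d1) - K * exp(-rT) * N(d2)
N(d1) = 0.54221220; N(d2) = 0.42504975
C = 0.9100 * 1.00000000 * 0.54221220 - 0.9300 * 0.99054498 * 0.42504975 = 0.1019


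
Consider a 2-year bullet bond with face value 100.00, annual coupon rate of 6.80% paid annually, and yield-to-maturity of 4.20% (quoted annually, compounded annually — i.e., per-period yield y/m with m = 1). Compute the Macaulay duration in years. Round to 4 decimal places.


Coupon per period c = face * coupon_rate / m = 6.800000
Periods per year m = 1; per-period yield y/m = 0.042000
Number of cashflows N = 2
Cashflows (t years, CF_t, discount factor 1/(1+y/m)^(m*t), PV):
  t = 1.0000: CF_t = 6.800000, DF = 0.959693, PV = 6.525912
  t = 2.0000: CF_t = 106.800000, DF = 0.921010, PV = 98.363917
Price P = sum_t PV_t = 104.889829
Macaulay numerator sum_t t * PV_t:
  t * PV_t at t = 1.0000: 6.525912
  t * PV_t at t = 2.0000: 196.727834
Macaulay duration D = (sum_t t * PV_t) / P = 203.253746 / 104.889829 = 1.937783

Answer: Macaulay duration = 1.9378 years


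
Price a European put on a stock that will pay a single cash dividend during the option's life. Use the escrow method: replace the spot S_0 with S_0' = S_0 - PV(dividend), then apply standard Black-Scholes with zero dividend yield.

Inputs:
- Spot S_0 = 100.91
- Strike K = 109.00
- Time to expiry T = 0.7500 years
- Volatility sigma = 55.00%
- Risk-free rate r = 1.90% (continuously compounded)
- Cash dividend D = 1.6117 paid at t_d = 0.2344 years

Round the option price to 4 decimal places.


PV(D) = D * exp(-r * t_d) = 1.6117 * 0.99555630 = 1.60453809
S_0' = S_0 - PV(D) = 100.9100 - 1.60453809 = 99.30546191
d1 = (ln(S_0'/K) + (r + sigma^2/2)*T) / (sigma*sqrt(T)) = 0.07251560
d2 = d1 - sigma*sqrt(T) = -0.40379838
exp(-rT) = 0.98585105
N(-d1) = 0.47109580; N(-d2) = 0.65681950
P = K * exp(-rT) * N(-d2) - S_0' * N(-d1) = 109.0000 * 0.98585105 * 0.65681950 - 99.30546191 * 0.47109580 = 23.7980

Answer: Price = 23.7980


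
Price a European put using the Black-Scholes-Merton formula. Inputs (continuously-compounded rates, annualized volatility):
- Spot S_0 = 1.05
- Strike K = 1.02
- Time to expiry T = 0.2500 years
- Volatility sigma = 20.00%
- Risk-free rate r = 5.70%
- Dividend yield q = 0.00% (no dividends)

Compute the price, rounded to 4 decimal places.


d1 = (ln(S/K) + (r - q + 0.5*sigma^2) * T) / (sigma * sqrt(T)) = 0.48237537
d2 = d1 - sigma * sqrt(T) = 0.38237537
exp(-rT) = 0.98585105; exp(-qT) = 1.00000000
P = K * exp(-rT) * N(-d2) - S_0 * exp(-qT) * N(-d1)
N(-d1) = 0.31476966; N(-d2) = 0.35109148
P = 1.0200 * 0.98585105 * 0.35109148 - 1.0500 * 1.00000000 * 0.31476966 = 0.0225

Answer: Price = 0.0225


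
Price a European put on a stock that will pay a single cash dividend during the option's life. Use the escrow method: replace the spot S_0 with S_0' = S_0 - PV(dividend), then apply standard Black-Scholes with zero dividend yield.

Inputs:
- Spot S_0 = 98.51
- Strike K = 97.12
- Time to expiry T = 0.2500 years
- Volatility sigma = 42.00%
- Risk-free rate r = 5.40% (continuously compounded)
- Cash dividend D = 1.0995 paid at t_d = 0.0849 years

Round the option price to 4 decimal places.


Answer: Price = 7.3055

Derivation:
PV(D) = D * exp(-r * t_d) = 1.0995 * 0.99542589 = 1.09447077
S_0' = S_0 - PV(D) = 98.5100 - 1.09447077 = 97.41552923
d1 = (ln(S_0'/K) + (r + sigma^2/2)*T) / (sigma*sqrt(T)) = 0.18375385
d2 = d1 - sigma*sqrt(T) = -0.02624615
exp(-rT) = 0.98659072
N(-d1) = 0.42710328; N(-d2) = 0.51046950
P = K * exp(-rT) * N(-d2) - S_0' * N(-d1) = 97.1200 * 0.98659072 * 0.51046950 - 97.41552923 * 0.42710328 = 7.3055


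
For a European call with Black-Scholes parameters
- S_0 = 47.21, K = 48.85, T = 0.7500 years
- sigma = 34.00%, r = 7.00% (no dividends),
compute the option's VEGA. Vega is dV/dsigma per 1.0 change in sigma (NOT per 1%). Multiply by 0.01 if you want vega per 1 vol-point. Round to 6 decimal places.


Answer: Vega = 15.956573

Derivation:
d1 = 0.2095487914; d2 = -0.0848998459
phi(d1) = 0.3902788165; exp(-qT) = 1.0000000000; exp(-rT) = 0.9488543211
Vega = S * exp(-qT) * phi(d1) * sqrt(T) = 47.2100 * 1.0000000000 * 0.3902788165 * 0.8660254038 = 15.956573


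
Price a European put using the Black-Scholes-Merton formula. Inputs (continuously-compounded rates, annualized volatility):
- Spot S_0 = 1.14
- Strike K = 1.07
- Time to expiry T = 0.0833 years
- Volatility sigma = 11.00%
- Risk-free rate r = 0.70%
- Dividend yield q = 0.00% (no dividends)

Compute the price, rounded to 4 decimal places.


d1 = (ln(S/K) + (r - q + 0.5*sigma^2) * T) / (sigma * sqrt(T)) = 2.03026505
d2 = d1 - sigma * sqrt(T) = 1.99851714
exp(-rT) = 0.99941707; exp(-qT) = 1.00000000
P = K * exp(-rT) * N(-d2) - S_0 * exp(-qT) * N(-d1)
N(-d1) = 0.02116480; N(-d2) = 0.02283031
P = 1.0700 * 0.99941707 * 0.02283031 - 1.1400 * 1.00000000 * 0.02116480 = 0.0003

Answer: Price = 0.0003


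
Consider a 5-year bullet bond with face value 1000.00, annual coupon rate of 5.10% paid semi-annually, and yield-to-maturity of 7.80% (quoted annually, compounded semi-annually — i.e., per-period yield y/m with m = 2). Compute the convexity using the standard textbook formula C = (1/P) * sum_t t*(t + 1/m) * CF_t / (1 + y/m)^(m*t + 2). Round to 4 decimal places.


Coupon per period c = face * coupon_rate / m = 25.500000
Periods per year m = 2; per-period yield y/m = 0.039000
Number of cashflows N = 10
Cashflows (t years, CF_t, discount factor 1/(1+y/m)^(m*t), PV):
  t = 0.5000: CF_t = 25.500000, DF = 0.962464, PV = 24.542830
  t = 1.0000: CF_t = 25.500000, DF = 0.926337, PV = 23.621588
  t = 1.5000: CF_t = 25.500000, DF = 0.891566, PV = 22.734926
  t = 2.0000: CF_t = 25.500000, DF = 0.858100, PV = 21.881545
  t = 2.5000: CF_t = 25.500000, DF = 0.825890, PV = 21.060198
  t = 3.0000: CF_t = 25.500000, DF = 0.794889, PV = 20.269680
  t = 3.5000: CF_t = 25.500000, DF = 0.765052, PV = 19.508836
  t = 4.0000: CF_t = 25.500000, DF = 0.736335, PV = 18.776550
  t = 4.5000: CF_t = 25.500000, DF = 0.708696, PV = 18.071752
  t = 5.0000: CF_t = 1025.500000, DF = 0.682094, PV = 699.487872
Price P = sum_t PV_t = 889.955776
Convexity numerator sum_t t*(t + 1/m) * CF_t / (1+y/m)^(m*t + 2):
  t = 0.5000: term = 11.367463
  t = 1.0000: term = 32.822318
  t = 1.5000: term = 63.180593
  t = 2.0000: term = 101.348401
  t = 2.5000: term = 146.316267
  t = 3.0000: term = 197.153776
  t = 3.5000: term = 253.004525
  t = 4.0000: term = 313.081359
  t = 4.5000: term = 376.661885
  t = 5.0000: term = 17818.936815
Convexity = (1/P) * sum = 19313.873400 / 889.955776 = 21.702060

Answer: Convexity = 21.7021


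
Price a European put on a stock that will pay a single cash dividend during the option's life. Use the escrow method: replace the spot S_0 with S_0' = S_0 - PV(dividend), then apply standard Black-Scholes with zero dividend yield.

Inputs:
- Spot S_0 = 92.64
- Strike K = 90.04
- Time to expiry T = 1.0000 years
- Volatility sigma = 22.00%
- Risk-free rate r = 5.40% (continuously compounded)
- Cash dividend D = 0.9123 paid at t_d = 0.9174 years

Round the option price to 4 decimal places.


Answer: Price = 4.9444

Derivation:
PV(D) = D * exp(-r * t_d) = 0.9123 * 0.95166747 = 0.86820623
S_0' = S_0 - PV(D) = 92.6400 - 0.86820623 = 91.77179377
d1 = (ln(S_0'/K) + (r + sigma^2/2)*T) / (sigma*sqrt(T)) = 0.44204990
d2 = d1 - sigma*sqrt(T) = 0.22204990
exp(-rT) = 0.94743211
N(-d1) = 0.32922655; N(-d2) = 0.41213752
P = K * exp(-rT) * N(-d2) - S_0' * N(-d1) = 90.0400 * 0.94743211 * 0.41213752 - 91.77179377 * 0.32922655 = 4.9444


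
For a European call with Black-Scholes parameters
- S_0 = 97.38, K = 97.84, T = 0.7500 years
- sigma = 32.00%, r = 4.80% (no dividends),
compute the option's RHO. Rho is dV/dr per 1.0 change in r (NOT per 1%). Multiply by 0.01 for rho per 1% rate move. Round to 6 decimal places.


d1 = 0.2514625981; d2 = -0.0256655311
phi(d1) = 0.3865263442; exp(-qT) = 1.0000000000; exp(-rT) = 0.9646402935
N(d2) = 0.4897620585
Rho = K*T*exp(-rT)*N(d2) = 97.8400 * 0.7500 * 0.9646402935 * 0.4897620585 = 34.667957

Answer: Rho = 34.667957
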